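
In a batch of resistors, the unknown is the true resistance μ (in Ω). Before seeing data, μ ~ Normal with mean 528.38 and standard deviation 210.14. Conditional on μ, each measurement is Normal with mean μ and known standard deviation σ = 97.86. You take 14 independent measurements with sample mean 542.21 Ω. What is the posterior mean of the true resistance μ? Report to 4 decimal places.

For Normal data with known variance σ², a Normal(μ₀, σ₀²) prior on μ is conjugate. Posterior precision = 1/σ₀² + n/σ²; posterior mean is the precision-weighted average of μ₀ and x̄.
n·x̄ = 14·542.21 = 7590.94.
σ₀² = 210.14² = 44158.8196, σ² = 97.86² = 9576.5796; σ² + n·σ₀² = 9576.5796 + 14·44158.8196 = 627800.054.
Posterior mean = (μ₀/σ₀² + n·x̄/σ²)/(1/σ₀² + n/σ²) = (σ²·μ₀ + σ₀²·n·x̄)/(σ² + n·σ₀²) = (9576.5796·528.38 + 44158.8196·7590.94)/627800.054 = 340267023.183472/627800.054 = 541.9990.

541.9990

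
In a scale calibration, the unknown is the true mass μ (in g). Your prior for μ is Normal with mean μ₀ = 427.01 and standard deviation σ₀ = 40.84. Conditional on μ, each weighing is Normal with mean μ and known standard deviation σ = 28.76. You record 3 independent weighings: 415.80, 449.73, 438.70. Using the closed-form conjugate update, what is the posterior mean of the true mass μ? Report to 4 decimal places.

433.6463

For Normal data with known variance σ², a Normal(μ₀, σ₀²) prior on μ is conjugate. Posterior precision = 1/σ₀² + n/σ²; posterior mean is the precision-weighted average of μ₀ and x̄.
Σxᵢ = 415.80 + 449.73 + 438.70 = 1304.23, so n·x̄ = 1304.23.
σ₀² = 40.84² = 1667.9056, σ² = 28.76² = 827.1376; σ² + n·σ₀² = 827.1376 + 3·1667.9056 = 5830.8544.
Posterior mean = (μ₀/σ₀² + n·x̄/σ²)/(1/σ₀² + n/σ²) = (σ²·μ₀ + σ₀²·n·x̄)/(σ² + n·σ₀²) = (827.1376·427.01 + 1667.9056·1304.23)/5830.8544 = 2528528.547264/5830.8544 = 433.6463.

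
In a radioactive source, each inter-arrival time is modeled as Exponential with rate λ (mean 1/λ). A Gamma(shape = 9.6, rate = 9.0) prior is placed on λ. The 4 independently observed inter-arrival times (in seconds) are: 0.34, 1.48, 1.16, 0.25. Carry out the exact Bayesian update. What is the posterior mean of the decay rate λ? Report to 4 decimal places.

1.1120

With a Gamma(shape α, rate β) prior on the exponential rate λ, the posterior after n observations with total T = Σxᵢ is Gamma(α+n, β+T).
Sum of observations T = 3.23 seconds; n = 4.
Posterior: Gamma(9.6+4, 9.0+3.23) = Gamma(13.6, 12.23).
Posterior mean of λ = α/β = 13.6/12.23 = 1.1120.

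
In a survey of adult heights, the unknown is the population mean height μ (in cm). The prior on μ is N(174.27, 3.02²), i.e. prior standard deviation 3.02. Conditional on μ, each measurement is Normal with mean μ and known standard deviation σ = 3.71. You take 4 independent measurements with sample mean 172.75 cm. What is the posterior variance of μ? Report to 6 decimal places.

2.498405

For Normal data with known variance σ², a Normal(μ₀, σ₀²) prior on μ is conjugate. Posterior precision = 1/σ₀² + n/σ²; posterior mean is the precision-weighted average of μ₀ and x̄.
σ₀² = 3.02² = 9.1204, σ² = 3.71² = 13.7641; σ² + n·σ₀² = 13.7641 + 4·9.1204 = 50.2457.
Posterior precision = 1/σ₀² + n/σ² = 1/9.1204 + 4/13.7641 = (σ² + n·σ₀²)/(σ₀²σ²) = 50.2457/(9.1204·13.7641); posterior variance σₙ² = σ₀²σ²/(σ² + n·σ₀²) = 9.1204·13.7641/50.2457 = 2.498405.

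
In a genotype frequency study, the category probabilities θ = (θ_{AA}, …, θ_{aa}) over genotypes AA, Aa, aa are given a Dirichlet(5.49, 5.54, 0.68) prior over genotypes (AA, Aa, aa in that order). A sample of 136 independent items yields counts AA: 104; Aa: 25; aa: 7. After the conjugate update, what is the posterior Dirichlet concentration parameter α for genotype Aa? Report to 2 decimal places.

The Dirichlet prior is conjugate to the Multinomial likelihood: each posterior αⱼ = prior αⱼ + observed count nⱼ.
Posterior concentration: (109.49, 30.54, 7.68), total = 147.71.
α_{Aa} = 5.54 + 25 = 30.54.

30.54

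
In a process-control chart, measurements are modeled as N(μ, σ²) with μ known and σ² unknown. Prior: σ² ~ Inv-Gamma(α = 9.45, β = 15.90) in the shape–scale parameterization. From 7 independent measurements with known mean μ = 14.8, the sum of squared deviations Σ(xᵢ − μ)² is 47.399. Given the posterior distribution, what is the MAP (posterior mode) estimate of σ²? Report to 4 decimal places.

With known mean μ and an Inverse-Gamma(α, β) prior on σ², the Normal likelihood is conjugate: posterior is Inv-Gamma(α + n/2, β + Σ(xᵢ−μ)²/2).
Posterior: Inv-Gamma(9.45 + 7/2, 15.90 + 47.399/2) = Inv-Gamma(12.95, 39.5995).
Mode = β/(α+1) = 39.5995/13.95 = 2.8387.

2.8387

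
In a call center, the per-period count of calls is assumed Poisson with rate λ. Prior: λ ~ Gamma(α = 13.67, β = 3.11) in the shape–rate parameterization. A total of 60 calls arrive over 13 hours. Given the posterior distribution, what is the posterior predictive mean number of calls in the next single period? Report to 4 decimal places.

4.5729

With a Gamma(shape α, rate β) prior, the Poisson likelihood is conjugate: the posterior is Gamma(α + ΣXᵢ, β + n).
Posterior: Gamma(α+S, β+n) = Gamma(13.67+60, 3.11+13) = Gamma(73.67, 16.11).
The predictive distribution for one future period is NegBinom with mean α/β = 4.5729.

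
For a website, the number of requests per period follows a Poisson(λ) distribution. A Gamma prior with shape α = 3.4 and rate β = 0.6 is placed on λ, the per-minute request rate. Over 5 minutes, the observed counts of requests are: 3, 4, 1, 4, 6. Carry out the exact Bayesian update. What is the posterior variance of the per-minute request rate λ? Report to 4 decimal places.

0.6824

With a Gamma(shape α, rate β) prior, the Poisson likelihood is conjugate: the posterior is Gamma(α + ΣXᵢ, β + n).
Sum of counts S = 18 over n = 5 minutes.
Posterior: Gamma(α+S, β+n) = Gamma(3.4+18, 0.6+5) = Gamma(21.4, 5.6).
Var = α/β² = 21.4/5.6² = 0.6824.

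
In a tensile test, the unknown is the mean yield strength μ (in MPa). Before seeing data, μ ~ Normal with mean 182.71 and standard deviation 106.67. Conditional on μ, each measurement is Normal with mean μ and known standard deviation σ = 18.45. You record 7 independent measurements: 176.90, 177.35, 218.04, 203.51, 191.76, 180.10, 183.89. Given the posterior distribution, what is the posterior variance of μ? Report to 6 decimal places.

For Normal data with known variance σ², a Normal(μ₀, σ₀²) prior on μ is conjugate. Posterior precision = 1/σ₀² + n/σ²; posterior mean is the precision-weighted average of μ₀ and x̄.
σ₀² = 106.67² = 11378.4889, σ² = 18.45² = 340.4025; σ² + n·σ₀² = 340.4025 + 7·11378.4889 = 79989.8248.
Posterior precision = 1/σ₀² + n/σ² = 1/11378.4889 + 7/340.4025 = (σ² + n·σ₀²)/(σ₀²σ²) = 79989.8248/(11378.4889·340.4025); posterior variance σₙ² = σ₀²σ²/(σ² + n·σ₀²) = 11378.4889·340.4025/79989.8248 = 48.421985.

48.421985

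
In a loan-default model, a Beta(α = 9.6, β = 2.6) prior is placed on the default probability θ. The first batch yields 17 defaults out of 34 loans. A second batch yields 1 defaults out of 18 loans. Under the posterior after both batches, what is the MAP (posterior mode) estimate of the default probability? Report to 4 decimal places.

The Beta prior is conjugate to a Binomial/Bernoulli likelihood; the update adds successes to α and failures to β.
After batch 1: Beta(9.6+17, 2.6+17) = Beta(26.6, 19.6).
After batch 2: Beta(26.6+1, 19.6+17) = Beta(27.6, 36.6).
Mode of Beta(a,b) for a,b>1 is (a−1)/(a+b−2) = 26.6/62.2 = 0.4277.

0.4277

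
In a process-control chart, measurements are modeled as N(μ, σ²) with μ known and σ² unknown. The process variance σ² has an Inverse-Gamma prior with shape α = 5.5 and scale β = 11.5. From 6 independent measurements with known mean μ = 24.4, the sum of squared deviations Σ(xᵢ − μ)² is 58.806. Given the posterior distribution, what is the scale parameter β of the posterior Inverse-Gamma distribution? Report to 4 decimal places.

40.9030

With known mean μ and an Inverse-Gamma(α, β) prior on σ², the Normal likelihood is conjugate: posterior is Inv-Gamma(α + n/2, β + Σ(xᵢ−μ)²/2).
Posterior: Inv-Gamma(5.5 + 6/2, 11.5 + 58.806/2) = Inv-Gamma(8.50, 40.9030).
Posterior β = 40.9030.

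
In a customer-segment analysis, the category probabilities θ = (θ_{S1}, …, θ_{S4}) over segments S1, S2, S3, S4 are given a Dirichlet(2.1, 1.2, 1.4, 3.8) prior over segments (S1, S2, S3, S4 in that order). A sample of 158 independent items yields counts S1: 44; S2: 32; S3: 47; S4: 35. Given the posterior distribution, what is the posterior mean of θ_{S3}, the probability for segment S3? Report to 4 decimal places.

The Dirichlet prior is conjugate to the Multinomial likelihood: each posterior αⱼ = prior αⱼ + observed count nⱼ.
Posterior concentration: (46.1, 33.2, 48.4, 38.8), total = 166.5.
E[θ_{S3}|data] = α_{S3}/Σα = 48.4/166.5 = 0.2907.

0.2907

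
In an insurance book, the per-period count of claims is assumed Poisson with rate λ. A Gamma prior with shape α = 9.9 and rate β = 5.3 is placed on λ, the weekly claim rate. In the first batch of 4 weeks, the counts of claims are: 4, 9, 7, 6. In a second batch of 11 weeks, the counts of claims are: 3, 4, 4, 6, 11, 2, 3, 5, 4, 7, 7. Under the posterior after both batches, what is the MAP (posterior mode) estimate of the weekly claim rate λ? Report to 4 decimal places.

With a Gamma(shape α, rate β) prior, the Poisson likelihood is conjugate: the posterior is Gamma(α + ΣXᵢ, β + n).
Batch 1: sum of counts S = 26 over n = 4 weeks.
After batch 1: Gamma(α+S, β+n) = Gamma(9.9+26, 5.3+4) = Gamma(35.9, 9.3).
Batch 2: sum of counts S = 56 over n = 11 weeks.
After batch 2: Gamma(α+S, β+n) = Gamma(35.9+56, 9.3+11) = Gamma(91.9, 20.3).
Mode of Gamma(α,β) for α≥1 is (α−1)/β = 90.9/20.3 = 4.4778.

4.4778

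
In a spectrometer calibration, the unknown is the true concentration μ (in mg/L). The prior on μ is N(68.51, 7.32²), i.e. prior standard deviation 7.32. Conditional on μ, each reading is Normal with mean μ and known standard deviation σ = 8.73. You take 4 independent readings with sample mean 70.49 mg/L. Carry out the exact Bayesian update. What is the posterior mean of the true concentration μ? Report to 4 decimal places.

69.9706

For Normal data with known variance σ², a Normal(μ₀, σ₀²) prior on μ is conjugate. Posterior precision = 1/σ₀² + n/σ²; posterior mean is the precision-weighted average of μ₀ and x̄.
n·x̄ = 4·70.49 = 281.96.
σ₀² = 7.32² = 53.5824, σ² = 8.73² = 76.2129; σ² + n·σ₀² = 76.2129 + 4·53.5824 = 290.5425.
Posterior mean = (μ₀/σ₀² + n·x̄/σ²)/(1/σ₀² + n/σ²) = (σ²·μ₀ + σ₀²·n·x̄)/(σ² + n·σ₀²) = (76.2129·68.51 + 53.5824·281.96)/290.5425 = 20329.439283/290.5425 = 69.9706.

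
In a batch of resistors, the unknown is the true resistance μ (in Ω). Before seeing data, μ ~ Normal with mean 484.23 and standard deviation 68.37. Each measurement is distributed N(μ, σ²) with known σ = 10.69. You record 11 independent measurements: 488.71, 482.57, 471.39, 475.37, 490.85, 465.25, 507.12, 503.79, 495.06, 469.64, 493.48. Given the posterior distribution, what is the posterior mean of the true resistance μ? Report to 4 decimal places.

For Normal data with known variance σ², a Normal(μ₀, σ₀²) prior on μ is conjugate. Posterior precision = 1/σ₀² + n/σ²; posterior mean is the precision-weighted average of μ₀ and x̄.
Σxᵢ = 488.71 + 482.57 + 471.39 + 475.37 + 490.85 + 465.25 + 507.12 + 503.79 + 495.06 + 469.64 + 493.48 = 5343.23, so n·x̄ = 5343.23.
σ₀² = 68.37² = 4674.4569, σ² = 10.69² = 114.2761; σ² + n·σ₀² = 114.2761 + 11·4674.4569 = 51533.302.
Posterior mean = (μ₀/σ₀² + n·x̄/σ²)/(1/σ₀² + n/σ²) = (σ²·μ₀ + σ₀²·n·x̄)/(σ² + n·σ₀²) = (114.2761·484.23 + 4674.4569·5343.23)/51533.302 = 25032034.25769/51533.302 = 485.7448.

485.7448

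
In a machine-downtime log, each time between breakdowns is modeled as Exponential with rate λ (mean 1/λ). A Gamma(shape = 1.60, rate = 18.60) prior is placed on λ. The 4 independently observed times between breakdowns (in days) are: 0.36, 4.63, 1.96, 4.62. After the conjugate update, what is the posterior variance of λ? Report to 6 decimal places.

0.006152

With a Gamma(shape α, rate β) prior on the exponential rate λ, the posterior after n observations with total T = Σxᵢ is Gamma(α+n, β+T).
Sum of observations T = 11.57 days; n = 4.
Posterior: Gamma(1.60+4, 18.60+11.57) = Gamma(5.60, 30.17).
Var = α/β² = 0.006152.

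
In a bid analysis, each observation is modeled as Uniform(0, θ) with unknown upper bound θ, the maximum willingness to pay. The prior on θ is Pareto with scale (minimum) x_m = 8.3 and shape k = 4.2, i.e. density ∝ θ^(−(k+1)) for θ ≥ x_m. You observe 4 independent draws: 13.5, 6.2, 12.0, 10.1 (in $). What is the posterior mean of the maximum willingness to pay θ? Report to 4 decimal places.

15.3750

A Pareto(scale x_m, shape k) prior on the upper bound θ of Uniform(0, θ) is conjugate: posterior is Pareto(max(x_m, max xᵢ), k + n).
Sample maximum = 13.5; prior scale x_m = 8.3 → posterior scale = max = 13.5.
Posterior shape = 4.2 + 4 = 8.2.
E[θ|data] = k·x_m/(k−1) = 8.2·13.5/7.2 = 15.3750.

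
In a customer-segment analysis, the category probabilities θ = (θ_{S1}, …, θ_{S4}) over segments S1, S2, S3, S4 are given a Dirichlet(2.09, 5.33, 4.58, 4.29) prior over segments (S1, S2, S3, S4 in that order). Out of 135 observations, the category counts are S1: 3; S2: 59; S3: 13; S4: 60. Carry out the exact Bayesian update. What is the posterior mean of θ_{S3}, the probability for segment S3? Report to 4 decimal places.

The Dirichlet prior is conjugate to the Multinomial likelihood: each posterior αⱼ = prior αⱼ + observed count nⱼ.
Posterior concentration: (5.09, 64.33, 17.58, 64.29), total = 151.29.
E[θ_{S3}|data] = α_{S3}/Σα = 17.58/151.29 = 0.1162.

0.1162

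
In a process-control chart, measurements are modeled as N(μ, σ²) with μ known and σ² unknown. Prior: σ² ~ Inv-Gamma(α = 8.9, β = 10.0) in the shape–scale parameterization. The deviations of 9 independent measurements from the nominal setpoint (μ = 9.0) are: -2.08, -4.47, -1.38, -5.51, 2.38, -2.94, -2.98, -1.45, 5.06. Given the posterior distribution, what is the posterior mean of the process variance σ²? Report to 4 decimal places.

5.1398

With known mean μ and an Inverse-Gamma(α, β) prior on σ², the Normal likelihood is conjugate: posterior is Inv-Gamma(α + n/2, β + Σ(xᵢ−μ)²/2).
Σ(xᵢ−μ)² = (-2.08)² + (-4.47)² + (-1.38)² + (-5.51)² + (2.38)² + (-2.94)² + (-2.98)² + (-1.45)² + (5.06)² = 107.4663.
Posterior: Inv-Gamma(8.9 + 9/2, 10.0 + 107.4663/2) = Inv-Gamma(13.40, 63.73315).
E[σ²|data] = β/(α−1) = 63.73315/12.40 = 5.1398.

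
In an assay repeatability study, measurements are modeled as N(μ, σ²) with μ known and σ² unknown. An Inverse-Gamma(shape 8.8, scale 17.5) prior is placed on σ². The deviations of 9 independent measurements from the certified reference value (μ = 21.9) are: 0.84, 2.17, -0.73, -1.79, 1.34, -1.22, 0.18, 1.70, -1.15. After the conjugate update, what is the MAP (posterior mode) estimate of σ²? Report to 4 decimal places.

With known mean μ and an Inverse-Gamma(α, β) prior on σ², the Normal likelihood is conjugate: posterior is Inv-Gamma(α + n/2, β + Σ(xᵢ−μ)²/2).
Σ(xᵢ−μ)² = (0.84)² + (2.17)² + (-0.73)² + (-1.79)² + (1.34)² + (-1.22)² + (0.18)² + (1.70)² + (-1.15)² = 16.6804.
Posterior: Inv-Gamma(8.8 + 9/2, 17.5 + 16.6804/2) = Inv-Gamma(13.30, 25.84020).
Mode = β/(α+1) = 25.84020/14.30 = 1.8070.

1.8070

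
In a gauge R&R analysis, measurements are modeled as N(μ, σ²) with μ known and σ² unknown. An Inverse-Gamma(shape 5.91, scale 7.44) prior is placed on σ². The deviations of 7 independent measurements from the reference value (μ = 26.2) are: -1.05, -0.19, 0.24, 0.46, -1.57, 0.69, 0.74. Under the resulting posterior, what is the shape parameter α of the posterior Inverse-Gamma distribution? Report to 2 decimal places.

9.41

With known mean μ and an Inverse-Gamma(α, β) prior on σ², the Normal likelihood is conjugate: posterior is Inv-Gamma(α + n/2, β + Σ(xᵢ−μ)²/2).
Σ(xᵢ−μ)² = (-1.05)² + (-0.19)² + (0.24)² + (0.46)² + (-1.57)² + (0.69)² + (0.74)² = 4.8964.
Posterior: Inv-Gamma(5.91 + 7/2, 7.44 + 4.8964/2) = Inv-Gamma(9.41, 9.88820).
Posterior α = 9.41.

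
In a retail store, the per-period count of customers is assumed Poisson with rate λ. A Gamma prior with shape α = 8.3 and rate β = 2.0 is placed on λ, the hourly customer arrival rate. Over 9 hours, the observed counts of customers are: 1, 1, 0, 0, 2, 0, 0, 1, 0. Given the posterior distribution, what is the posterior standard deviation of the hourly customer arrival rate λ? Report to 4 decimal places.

0.3315

With a Gamma(shape α, rate β) prior, the Poisson likelihood is conjugate: the posterior is Gamma(α + ΣXᵢ, β + n).
Sum of counts S = 5 over n = 9 hours.
Posterior: Gamma(α+S, β+n) = Gamma(8.3+5, 2.0+9) = Gamma(13.3, 11.0).
SD = √α/β = √13.3/11.0 = 0.3315.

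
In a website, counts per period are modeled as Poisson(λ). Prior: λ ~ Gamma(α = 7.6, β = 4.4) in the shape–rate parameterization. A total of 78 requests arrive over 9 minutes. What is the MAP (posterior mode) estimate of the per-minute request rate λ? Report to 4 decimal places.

6.3134

With a Gamma(shape α, rate β) prior, the Poisson likelihood is conjugate: the posterior is Gamma(α + ΣXᵢ, β + n).
Posterior: Gamma(α+S, β+n) = Gamma(7.6+78, 4.4+9) = Gamma(85.6, 13.4).
Mode of Gamma(α,β) for α≥1 is (α−1)/β = 84.6/13.4 = 6.3134.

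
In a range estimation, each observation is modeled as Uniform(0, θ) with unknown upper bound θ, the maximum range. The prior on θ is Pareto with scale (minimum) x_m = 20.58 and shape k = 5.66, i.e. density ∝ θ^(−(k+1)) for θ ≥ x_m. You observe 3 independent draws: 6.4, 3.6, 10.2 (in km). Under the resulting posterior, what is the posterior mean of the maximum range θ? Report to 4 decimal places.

A Pareto(scale x_m, shape k) prior on the upper bound θ of Uniform(0, θ) is conjugate: posterior is Pareto(max(x_m, max xᵢ), k + n).
Sample maximum = 10.2; prior scale x_m = 20.58 → posterior scale = max = 20.58.
Posterior shape = 5.66 + 3 = 8.66.
E[θ|data] = k·x_m/(k−1) = 8.66·20.58/7.66 = 23.2667.

23.2667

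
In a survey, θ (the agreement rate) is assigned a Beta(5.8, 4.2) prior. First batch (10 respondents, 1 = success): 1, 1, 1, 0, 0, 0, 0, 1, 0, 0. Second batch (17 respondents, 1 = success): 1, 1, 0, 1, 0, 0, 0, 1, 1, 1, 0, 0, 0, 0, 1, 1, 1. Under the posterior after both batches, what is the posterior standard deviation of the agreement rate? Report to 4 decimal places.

0.0811

The Beta prior is conjugate to a Binomial/Bernoulli likelihood; the update adds successes to α and failures to β.
After batch 1: Beta(5.8+4, 4.2+6) = Beta(9.8, 10.2).
After batch 2: Beta(9.8+9, 10.2+8) = Beta(18.8, 18.2).
Var = αβ/((α+β)²(α+β+1)) = 18.8·18.2/(37.0²·38.0) = 0.00657722; SD = √0.00657722 = 0.0811.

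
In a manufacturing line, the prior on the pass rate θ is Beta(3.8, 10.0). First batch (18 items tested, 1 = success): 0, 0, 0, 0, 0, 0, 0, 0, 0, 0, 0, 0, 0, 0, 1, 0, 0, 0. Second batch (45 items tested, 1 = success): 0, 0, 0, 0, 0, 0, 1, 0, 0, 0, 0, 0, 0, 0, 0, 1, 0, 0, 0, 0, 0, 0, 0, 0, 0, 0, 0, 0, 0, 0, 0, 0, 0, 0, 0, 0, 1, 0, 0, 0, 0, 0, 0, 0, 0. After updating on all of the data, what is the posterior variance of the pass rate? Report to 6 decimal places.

0.001173

The Beta prior is conjugate to a Binomial/Bernoulli likelihood; the update adds successes to α and failures to β.
After batch 1: Beta(3.8+1, 10.0+17) = Beta(4.8, 27.0).
After batch 2: Beta(4.8+3, 27.0+42) = Beta(7.8, 69.0).
Var = αβ/((α+β)²(α+β+1)) = 7.8·69.0/(76.8²·77.8) = 0.001173.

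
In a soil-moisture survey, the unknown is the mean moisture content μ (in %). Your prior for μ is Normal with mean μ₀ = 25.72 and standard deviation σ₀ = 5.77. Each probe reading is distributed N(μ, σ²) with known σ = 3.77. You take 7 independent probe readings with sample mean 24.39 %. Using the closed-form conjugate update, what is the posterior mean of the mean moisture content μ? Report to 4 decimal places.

24.4664

For Normal data with known variance σ², a Normal(μ₀, σ₀²) prior on μ is conjugate. Posterior precision = 1/σ₀² + n/σ²; posterior mean is the precision-weighted average of μ₀ and x̄.
n·x̄ = 7·24.39 = 170.73.
σ₀² = 5.77² = 33.2929, σ² = 3.77² = 14.2129; σ² + n·σ₀² = 14.2129 + 7·33.2929 = 247.2632.
Posterior mean = (μ₀/σ₀² + n·x̄/σ²)/(1/σ₀² + n/σ²) = (σ²·μ₀ + σ₀²·n·x̄)/(σ² + n·σ₀²) = (14.2129·25.72 + 33.2929·170.73)/247.2632 = 6049.652605/247.2632 = 24.4664.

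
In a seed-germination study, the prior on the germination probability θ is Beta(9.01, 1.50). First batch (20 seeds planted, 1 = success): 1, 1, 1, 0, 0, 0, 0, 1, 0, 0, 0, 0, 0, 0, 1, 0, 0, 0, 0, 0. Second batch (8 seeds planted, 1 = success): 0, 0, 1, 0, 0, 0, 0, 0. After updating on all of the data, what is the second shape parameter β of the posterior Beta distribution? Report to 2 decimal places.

23.50

The Beta prior is conjugate to a Binomial/Bernoulli likelihood; the update adds successes to α and failures to β.
After batch 1: Beta(9.01+5, 1.50+15) = Beta(14.01, 16.50).
After batch 2: Beta(14.01+1, 16.50+7) = Beta(15.01, 23.50).
Posterior β = 23.50.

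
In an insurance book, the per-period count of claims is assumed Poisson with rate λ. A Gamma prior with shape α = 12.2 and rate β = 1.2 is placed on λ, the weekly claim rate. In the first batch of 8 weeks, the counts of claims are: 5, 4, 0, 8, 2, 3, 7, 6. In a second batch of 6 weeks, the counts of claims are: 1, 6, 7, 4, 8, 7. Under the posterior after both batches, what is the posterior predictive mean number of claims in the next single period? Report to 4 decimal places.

5.2763

With a Gamma(shape α, rate β) prior, the Poisson likelihood is conjugate: the posterior is Gamma(α + ΣXᵢ, β + n).
Batch 1: sum of counts S = 35 over n = 8 weeks.
After batch 1: Gamma(α+S, β+n) = Gamma(12.2+35, 1.2+8) = Gamma(47.2, 9.2).
Batch 2: sum of counts S = 33 over n = 6 weeks.
After batch 2: Gamma(α+S, β+n) = Gamma(47.2+33, 9.2+6) = Gamma(80.2, 15.2).
The predictive distribution for one future period is NegBinom with mean α/β = 5.2763.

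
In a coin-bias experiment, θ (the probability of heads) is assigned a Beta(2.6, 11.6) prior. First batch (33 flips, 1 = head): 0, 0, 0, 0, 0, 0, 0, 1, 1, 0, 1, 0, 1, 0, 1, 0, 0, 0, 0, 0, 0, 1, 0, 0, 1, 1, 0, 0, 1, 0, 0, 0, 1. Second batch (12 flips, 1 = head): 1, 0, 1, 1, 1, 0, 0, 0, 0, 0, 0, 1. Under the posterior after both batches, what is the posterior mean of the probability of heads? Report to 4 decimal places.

The Beta prior is conjugate to a Binomial/Bernoulli likelihood; the update adds successes to α and failures to β.
After batch 1: Beta(2.6+10, 11.6+23) = Beta(12.6, 34.6).
After batch 2: Beta(12.6+5, 34.6+7) = Beta(17.6, 41.6).
Posterior mean = α/(α+β) = 17.6/59.2 = 0.2973.

0.2973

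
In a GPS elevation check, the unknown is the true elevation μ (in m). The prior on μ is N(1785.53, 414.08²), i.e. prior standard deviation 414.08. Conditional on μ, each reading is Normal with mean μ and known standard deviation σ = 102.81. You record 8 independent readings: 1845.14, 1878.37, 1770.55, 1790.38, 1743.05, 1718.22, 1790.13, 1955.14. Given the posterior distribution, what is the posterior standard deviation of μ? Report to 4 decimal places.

For Normal data with known variance σ², a Normal(μ₀, σ₀²) prior on μ is conjugate. Posterior precision = 1/σ₀² + n/σ²; posterior mean is the precision-weighted average of μ₀ and x̄.
σ₀² = 414.08² = 171462.2464, σ² = 102.81² = 10569.8961; σ² + n·σ₀² = 10569.8961 + 8·171462.2464 = 1382267.8673.
Posterior precision = 1/σ₀² + n/σ² = 1/171462.2464 + 8/10569.8961 = (σ² + n·σ₀²)/(σ₀²σ²) = 1382267.8673/(171462.2464·10569.8961); posterior variance σₙ² = σ₀²σ²/(σ² + n·σ₀²) = 171462.2464·10569.8961/1382267.8673 = 1311.133806.
Posterior SD = √σₙ² = √(171462.2464·10569.8961/1382267.8673) = 36.2096.

36.2096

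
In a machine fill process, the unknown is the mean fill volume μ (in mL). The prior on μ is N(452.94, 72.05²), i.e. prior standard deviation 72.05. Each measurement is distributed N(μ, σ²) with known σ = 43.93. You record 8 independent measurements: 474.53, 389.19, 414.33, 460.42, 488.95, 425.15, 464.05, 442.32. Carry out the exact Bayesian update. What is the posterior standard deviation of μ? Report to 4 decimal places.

15.1828

For Normal data with known variance σ², a Normal(μ₀, σ₀²) prior on μ is conjugate. Posterior precision = 1/σ₀² + n/σ²; posterior mean is the precision-weighted average of μ₀ and x̄.
σ₀² = 72.05² = 5191.2025, σ² = 43.93² = 1929.8449; σ² + n·σ₀² = 1929.8449 + 8·5191.2025 = 43459.4649.
Posterior precision = 1/σ₀² + n/σ² = 1/5191.2025 + 8/1929.8449 = (σ² + n·σ₀²)/(σ₀²σ²) = 43459.4649/(5191.2025·1929.8449); posterior variance σₙ² = σ₀²σ²/(σ² + n·σ₀²) = 5191.2025·1929.8449/43459.4649 = 230.518615.
Posterior SD = √σₙ² = √(5191.2025·1929.8449/43459.4649) = 15.1828.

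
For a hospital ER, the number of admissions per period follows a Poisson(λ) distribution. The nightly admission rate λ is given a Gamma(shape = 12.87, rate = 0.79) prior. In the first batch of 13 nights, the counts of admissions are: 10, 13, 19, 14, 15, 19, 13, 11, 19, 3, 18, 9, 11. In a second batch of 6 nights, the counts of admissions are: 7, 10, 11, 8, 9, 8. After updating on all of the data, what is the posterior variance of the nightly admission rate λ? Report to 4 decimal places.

0.6125

With a Gamma(shape α, rate β) prior, the Poisson likelihood is conjugate: the posterior is Gamma(α + ΣXᵢ, β + n).
Batch 1: sum of counts S = 174 over n = 13 nights.
After batch 1: Gamma(α+S, β+n) = Gamma(12.87+174, 0.79+13) = Gamma(186.87, 13.79).
Batch 2: sum of counts S = 53 over n = 6 nights.
After batch 2: Gamma(α+S, β+n) = Gamma(186.87+53, 13.79+6) = Gamma(239.87, 19.79).
Var = α/β² = 239.87/19.79² = 0.6125.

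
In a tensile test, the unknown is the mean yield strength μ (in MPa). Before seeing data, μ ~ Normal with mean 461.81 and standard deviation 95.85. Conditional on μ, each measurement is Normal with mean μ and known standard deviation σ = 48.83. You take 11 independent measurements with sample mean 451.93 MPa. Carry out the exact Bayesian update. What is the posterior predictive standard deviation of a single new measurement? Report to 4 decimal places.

For Normal data with known variance σ², a Normal(μ₀, σ₀²) prior on μ is conjugate. Posterior precision = 1/σ₀² + n/σ²; posterior mean is the precision-weighted average of μ₀ and x̄.
σ₀² = 95.85² = 9187.2225, σ² = 48.83² = 2384.3689; σ² + n·σ₀² = 2384.3689 + 11·9187.2225 = 103443.8164.
Posterior precision = 1/σ₀² + n/σ² = 1/9187.2225 + 11/2384.3689 = (σ² + n·σ₀²)/(σ₀²σ²) = 103443.8164/(9187.2225·2384.3689); posterior variance σₙ² = σ₀²σ²/(σ² + n·σ₀²) = 9187.2225·2384.3689/103443.8164 = 211.764496.
Predictive variance for one new observation = σₙ² + σ² = 9187.2225·2384.3689/103443.8164 + 2384.3689 = σ²·(σ₀² + 103443.8164)/103443.8164 = 2384.3689·112631.0389/103443.8164 = 2596.133396; SD = √(2384.3689·112631.0389/103443.8164) = 50.9523.

50.9523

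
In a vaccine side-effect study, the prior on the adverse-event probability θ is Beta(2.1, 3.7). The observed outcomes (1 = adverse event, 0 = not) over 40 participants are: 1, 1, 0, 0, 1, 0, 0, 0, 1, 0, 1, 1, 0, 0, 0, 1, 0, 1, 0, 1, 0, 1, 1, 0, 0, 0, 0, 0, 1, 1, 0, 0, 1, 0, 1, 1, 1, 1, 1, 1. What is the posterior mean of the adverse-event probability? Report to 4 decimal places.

0.4825

The Beta prior is conjugate to a Binomial/Bernoulli likelihood; the update adds successes to α and failures to β.
Posterior: Beta(α+k, β+n−k) = Beta(2.1+20, 3.7+20) = Beta(22.1, 23.7).
Posterior mean = α/(α+β) = 22.1/45.8 = 0.4825.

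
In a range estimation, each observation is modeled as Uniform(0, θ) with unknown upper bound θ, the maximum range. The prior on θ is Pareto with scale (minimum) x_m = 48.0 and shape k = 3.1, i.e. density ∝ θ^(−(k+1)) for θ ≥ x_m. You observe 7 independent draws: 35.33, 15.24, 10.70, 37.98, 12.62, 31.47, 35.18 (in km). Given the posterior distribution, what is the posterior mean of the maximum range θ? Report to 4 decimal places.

53.2747

A Pareto(scale x_m, shape k) prior on the upper bound θ of Uniform(0, θ) is conjugate: posterior is Pareto(max(x_m, max xᵢ), k + n).
Sample maximum = 37.98; prior scale x_m = 48.0 → posterior scale = max = 48.00.
Posterior shape = 3.1 + 7 = 10.1.
E[θ|data] = k·x_m/(k−1) = 10.1·48.00/9.1 = 53.2747.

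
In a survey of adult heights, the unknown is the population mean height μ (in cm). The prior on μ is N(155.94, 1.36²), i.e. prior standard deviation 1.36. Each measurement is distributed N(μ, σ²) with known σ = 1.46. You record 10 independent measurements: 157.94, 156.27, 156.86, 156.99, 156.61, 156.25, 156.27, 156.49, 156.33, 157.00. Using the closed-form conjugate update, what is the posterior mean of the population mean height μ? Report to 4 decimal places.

For Normal data with known variance σ², a Normal(μ₀, σ₀²) prior on μ is conjugate. Posterior precision = 1/σ₀² + n/σ²; posterior mean is the precision-weighted average of μ₀ and x̄.
Σxᵢ = 157.94 + 156.27 + 156.86 + 156.99 + 156.61 + 156.25 + 156.27 + 156.49 + 156.33 + 157.00 = 1567.01, so n·x̄ = 1567.01.
σ₀² = 1.36² = 1.8496, σ² = 1.46² = 2.1316; σ² + n·σ₀² = 2.1316 + 10·1.8496 = 20.6276.
Posterior mean = (μ₀/σ₀² + n·x̄/σ²)/(1/σ₀² + n/σ²) = (σ²·μ₀ + σ₀²·n·x̄)/(σ² + n·σ₀²) = (2.1316·155.94 + 1.8496·1567.01)/20.6276 = 3230.7434/20.6276 = 156.6224.

156.6224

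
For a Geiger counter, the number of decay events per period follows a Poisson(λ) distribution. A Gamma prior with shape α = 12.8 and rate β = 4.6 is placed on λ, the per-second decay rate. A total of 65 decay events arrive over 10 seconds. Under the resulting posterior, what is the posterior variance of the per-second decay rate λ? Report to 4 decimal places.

With a Gamma(shape α, rate β) prior, the Poisson likelihood is conjugate: the posterior is Gamma(α + ΣXᵢ, β + n).
Posterior: Gamma(α+S, β+n) = Gamma(12.8+65, 4.6+10) = Gamma(77.8, 14.6).
Var = α/β² = 77.8/14.6² = 0.3650.

0.3650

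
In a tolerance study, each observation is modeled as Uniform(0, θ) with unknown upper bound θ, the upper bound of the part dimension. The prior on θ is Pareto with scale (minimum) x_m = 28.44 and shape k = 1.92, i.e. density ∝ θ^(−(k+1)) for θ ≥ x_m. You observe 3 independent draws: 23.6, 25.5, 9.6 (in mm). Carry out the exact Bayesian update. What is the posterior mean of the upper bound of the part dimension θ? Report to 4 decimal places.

A Pareto(scale x_m, shape k) prior on the upper bound θ of Uniform(0, θ) is conjugate: posterior is Pareto(max(x_m, max xᵢ), k + n).
Sample maximum = 25.5; prior scale x_m = 28.44 → posterior scale = max = 28.44.
Posterior shape = 1.92 + 3 = 4.92.
E[θ|data] = k·x_m/(k−1) = 4.92·28.44/3.92 = 35.6951.

35.6951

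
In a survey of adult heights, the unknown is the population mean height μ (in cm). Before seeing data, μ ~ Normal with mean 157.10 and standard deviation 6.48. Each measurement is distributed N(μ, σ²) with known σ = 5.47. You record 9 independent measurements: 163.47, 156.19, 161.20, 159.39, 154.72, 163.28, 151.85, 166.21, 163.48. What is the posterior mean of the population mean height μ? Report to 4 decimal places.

159.7656

For Normal data with known variance σ², a Normal(μ₀, σ₀²) prior on μ is conjugate. Posterior precision = 1/σ₀² + n/σ²; posterior mean is the precision-weighted average of μ₀ and x̄.
Σxᵢ = 163.47 + 156.19 + 161.20 + 159.39 + 154.72 + 163.28 + 151.85 + 166.21 + 163.48 = 1439.79, so n·x̄ = 1439.79.
σ₀² = 6.48² = 41.9904, σ² = 5.47² = 29.9209; σ² + n·σ₀² = 29.9209 + 9·41.9904 = 407.8345.
Posterior mean = (μ₀/σ₀² + n·x̄/σ²)/(1/σ₀² + n/σ²) = (σ²·μ₀ + σ₀²·n·x̄)/(σ² + n·σ₀²) = (29.9209·157.10 + 41.9904·1439.79)/407.8345 = 65157.931406/407.8345 = 159.7656.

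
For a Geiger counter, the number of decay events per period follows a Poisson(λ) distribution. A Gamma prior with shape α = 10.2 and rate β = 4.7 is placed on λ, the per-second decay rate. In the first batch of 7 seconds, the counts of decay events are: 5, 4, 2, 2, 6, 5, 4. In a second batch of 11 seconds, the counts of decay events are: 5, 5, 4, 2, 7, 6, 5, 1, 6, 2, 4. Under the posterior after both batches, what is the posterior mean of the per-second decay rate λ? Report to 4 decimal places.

With a Gamma(shape α, rate β) prior, the Poisson likelihood is conjugate: the posterior is Gamma(α + ΣXᵢ, β + n).
Batch 1: sum of counts S = 28 over n = 7 seconds.
After batch 1: Gamma(α+S, β+n) = Gamma(10.2+28, 4.7+7) = Gamma(38.2, 11.7).
Batch 2: sum of counts S = 47 over n = 11 seconds.
After batch 2: Gamma(α+S, β+n) = Gamma(38.2+47, 11.7+11) = Gamma(85.2, 22.7).
Posterior mean = α/β = 85.2/22.7 = 3.7533.

3.7533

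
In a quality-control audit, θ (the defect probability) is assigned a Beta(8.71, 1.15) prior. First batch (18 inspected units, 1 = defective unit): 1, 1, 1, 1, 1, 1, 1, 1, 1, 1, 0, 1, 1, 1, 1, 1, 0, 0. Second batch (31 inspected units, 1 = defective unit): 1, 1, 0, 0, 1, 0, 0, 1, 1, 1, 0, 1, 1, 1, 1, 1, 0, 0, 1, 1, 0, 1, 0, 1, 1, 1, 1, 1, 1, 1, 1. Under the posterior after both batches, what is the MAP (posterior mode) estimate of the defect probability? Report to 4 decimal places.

The Beta prior is conjugate to a Binomial/Bernoulli likelihood; the update adds successes to α and failures to β.
After batch 1: Beta(8.71+15, 1.15+3) = Beta(23.71, 4.15).
After batch 2: Beta(23.71+22, 4.15+9) = Beta(45.71, 13.15).
Mode of Beta(a,b) for a,b>1 is (a−1)/(a+b−2) = 44.71/56.86 = 0.7863.

0.7863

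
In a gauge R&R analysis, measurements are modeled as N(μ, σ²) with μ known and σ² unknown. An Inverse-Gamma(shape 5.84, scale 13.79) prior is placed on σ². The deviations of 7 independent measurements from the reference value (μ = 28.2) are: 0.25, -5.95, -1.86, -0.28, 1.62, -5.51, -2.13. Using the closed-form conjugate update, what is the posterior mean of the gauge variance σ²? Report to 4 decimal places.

6.2413

With known mean μ and an Inverse-Gamma(α, β) prior on σ², the Normal likelihood is conjugate: posterior is Inv-Gamma(α + n/2, β + Σ(xᵢ−μ)²/2).
Σ(xᵢ−μ)² = (0.25)² + (-5.95)² + (-1.86)² + (-0.28)² + (1.62)² + (-5.51)² + (-2.13)² = 76.5244.
Posterior: Inv-Gamma(5.84 + 7/2, 13.79 + 76.5244/2) = Inv-Gamma(9.34, 52.05220).
E[σ²|data] = β/(α−1) = 52.05220/8.34 = 6.2413.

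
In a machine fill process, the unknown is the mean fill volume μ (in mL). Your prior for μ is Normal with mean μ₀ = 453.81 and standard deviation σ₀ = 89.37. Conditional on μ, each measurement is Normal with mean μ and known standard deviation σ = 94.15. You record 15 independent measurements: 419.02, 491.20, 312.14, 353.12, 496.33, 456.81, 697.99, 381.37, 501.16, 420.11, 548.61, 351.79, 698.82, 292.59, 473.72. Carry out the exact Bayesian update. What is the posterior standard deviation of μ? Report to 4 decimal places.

For Normal data with known variance σ², a Normal(μ₀, σ₀²) prior on μ is conjugate. Posterior precision = 1/σ₀² + n/σ²; posterior mean is the precision-weighted average of μ₀ and x̄.
σ₀² = 89.37² = 7986.9969, σ² = 94.15² = 8864.2225; σ² + n·σ₀² = 8864.2225 + 15·7986.9969 = 128669.176.
Posterior precision = 1/σ₀² + n/σ² = 1/7986.9969 + 15/8864.2225 = (σ² + n·σ₀²)/(σ₀²σ²) = 128669.176/(7986.9969·8864.2225); posterior variance σₙ² = σ₀²σ²/(σ² + n·σ₀²) = 7986.9969·8864.2225/128669.176 = 550.236815.
Posterior SD = √σₙ² = √(7986.9969·8864.2225/128669.176) = 23.4571.

23.4571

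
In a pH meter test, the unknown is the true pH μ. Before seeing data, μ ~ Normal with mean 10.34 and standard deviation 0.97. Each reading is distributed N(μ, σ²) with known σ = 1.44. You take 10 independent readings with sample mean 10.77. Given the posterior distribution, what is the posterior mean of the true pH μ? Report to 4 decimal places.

10.6923

For Normal data with known variance σ², a Normal(μ₀, σ₀²) prior on μ is conjugate. Posterior precision = 1/σ₀² + n/σ²; posterior mean is the precision-weighted average of μ₀ and x̄.
n·x̄ = 10·10.77 = 107.7.
σ₀² = 0.97² = 0.9409, σ² = 1.44² = 2.0736; σ² + n·σ₀² = 2.0736 + 10·0.9409 = 11.4826.
Posterior mean = (μ₀/σ₀² + n·x̄/σ²)/(1/σ₀² + n/σ²) = (σ²·μ₀ + σ₀²·n·x̄)/(σ² + n·σ₀²) = (2.0736·10.34 + 0.9409·107.7)/11.4826 = 122.775954/11.4826 = 10.6923.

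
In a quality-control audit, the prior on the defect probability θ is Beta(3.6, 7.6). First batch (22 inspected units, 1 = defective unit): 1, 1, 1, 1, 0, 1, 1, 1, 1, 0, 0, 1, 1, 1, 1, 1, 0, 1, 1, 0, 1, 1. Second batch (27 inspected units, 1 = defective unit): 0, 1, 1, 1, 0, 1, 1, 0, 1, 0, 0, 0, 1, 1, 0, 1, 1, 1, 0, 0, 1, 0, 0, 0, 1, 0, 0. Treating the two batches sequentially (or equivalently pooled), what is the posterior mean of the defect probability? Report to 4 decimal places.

0.5581

The Beta prior is conjugate to a Binomial/Bernoulli likelihood; the update adds successes to α and failures to β.
After batch 1: Beta(3.6+17, 7.6+5) = Beta(20.6, 12.6).
After batch 2: Beta(20.6+13, 12.6+14) = Beta(33.6, 26.6).
Posterior mean = α/(α+β) = 33.6/60.2 = 0.5581.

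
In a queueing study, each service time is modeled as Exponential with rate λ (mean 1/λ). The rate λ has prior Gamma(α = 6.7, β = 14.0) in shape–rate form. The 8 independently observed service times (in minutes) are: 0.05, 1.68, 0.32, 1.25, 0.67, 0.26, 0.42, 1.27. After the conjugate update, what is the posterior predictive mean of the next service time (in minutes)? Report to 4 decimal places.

With a Gamma(shape α, rate β) prior on the exponential rate λ, the posterior after n observations with total T = Σxᵢ is Gamma(α+n, β+T).
Sum of observations T = 5.92 minutes; n = 8.
Posterior: Gamma(6.7+8, 14.0+5.92) = Gamma(14.7, 19.92).
The predictive distribution for the next observation is Lomax; its mean is β/(α−1) = 19.92/13.7 = 1.4540.

1.4540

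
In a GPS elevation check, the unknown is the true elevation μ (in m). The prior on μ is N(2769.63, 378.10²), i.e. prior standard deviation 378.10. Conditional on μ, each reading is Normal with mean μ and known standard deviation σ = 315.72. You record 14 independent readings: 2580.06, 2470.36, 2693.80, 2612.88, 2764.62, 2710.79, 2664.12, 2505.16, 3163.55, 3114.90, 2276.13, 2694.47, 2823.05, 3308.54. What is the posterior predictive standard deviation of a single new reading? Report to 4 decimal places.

326.2840

For Normal data with known variance σ², a Normal(μ₀, σ₀²) prior on μ is conjugate. Posterior precision = 1/σ₀² + n/σ²; posterior mean is the precision-weighted average of μ₀ and x̄.
σ₀² = 378.10² = 142959.61, σ² = 315.72² = 99679.1184; σ² + n·σ₀² = 99679.1184 + 14·142959.61 = 2101113.6584.
Posterior precision = 1/σ₀² + n/σ² = 1/142959.61 + 14/99679.1184 = (σ² + n·σ₀²)/(σ₀²σ²) = 2101113.6584/(142959.61·99679.1184); posterior variance σₙ² = σ₀²σ²/(σ² + n·σ₀²) = 142959.61·99679.1184/2101113.6584 = 6782.159468.
Predictive variance for one new observation = σₙ² + σ² = 142959.61·99679.1184/2101113.6584 + 99679.1184 = σ²·(σ₀² + 2101113.6584)/2101113.6584 = 99679.1184·2244073.2684/2101113.6584 = 106461.277868; SD = √(99679.1184·2244073.2684/2101113.6584) = 326.2840.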